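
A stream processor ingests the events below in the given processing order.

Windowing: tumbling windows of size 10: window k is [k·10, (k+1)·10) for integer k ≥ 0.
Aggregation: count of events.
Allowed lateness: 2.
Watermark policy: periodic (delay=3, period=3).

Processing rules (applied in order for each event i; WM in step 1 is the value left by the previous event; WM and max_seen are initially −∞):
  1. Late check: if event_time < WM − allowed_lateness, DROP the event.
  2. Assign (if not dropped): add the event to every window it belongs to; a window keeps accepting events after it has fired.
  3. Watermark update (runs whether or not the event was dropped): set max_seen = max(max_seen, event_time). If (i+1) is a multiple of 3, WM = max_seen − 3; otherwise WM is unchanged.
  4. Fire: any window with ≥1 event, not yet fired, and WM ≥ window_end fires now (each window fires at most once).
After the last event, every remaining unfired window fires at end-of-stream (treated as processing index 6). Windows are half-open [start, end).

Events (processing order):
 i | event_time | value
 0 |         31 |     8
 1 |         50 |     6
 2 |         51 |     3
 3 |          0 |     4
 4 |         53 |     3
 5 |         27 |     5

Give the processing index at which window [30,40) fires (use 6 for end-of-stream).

i=0 t=31 v=8: → [30,40); WM=−∞
i=1 t=50 v=6: → [50,60); WM=−∞
i=2 t=51 v=3: → [50,60); WM=48; [30,40) fires=1
i=3 t=0 v=4: DROP (t<48-2); WM=48
i=4 t=53 v=3: → [50,60); WM=48
i=5 t=27 v=5: DROP (t<48-2); WM=50

2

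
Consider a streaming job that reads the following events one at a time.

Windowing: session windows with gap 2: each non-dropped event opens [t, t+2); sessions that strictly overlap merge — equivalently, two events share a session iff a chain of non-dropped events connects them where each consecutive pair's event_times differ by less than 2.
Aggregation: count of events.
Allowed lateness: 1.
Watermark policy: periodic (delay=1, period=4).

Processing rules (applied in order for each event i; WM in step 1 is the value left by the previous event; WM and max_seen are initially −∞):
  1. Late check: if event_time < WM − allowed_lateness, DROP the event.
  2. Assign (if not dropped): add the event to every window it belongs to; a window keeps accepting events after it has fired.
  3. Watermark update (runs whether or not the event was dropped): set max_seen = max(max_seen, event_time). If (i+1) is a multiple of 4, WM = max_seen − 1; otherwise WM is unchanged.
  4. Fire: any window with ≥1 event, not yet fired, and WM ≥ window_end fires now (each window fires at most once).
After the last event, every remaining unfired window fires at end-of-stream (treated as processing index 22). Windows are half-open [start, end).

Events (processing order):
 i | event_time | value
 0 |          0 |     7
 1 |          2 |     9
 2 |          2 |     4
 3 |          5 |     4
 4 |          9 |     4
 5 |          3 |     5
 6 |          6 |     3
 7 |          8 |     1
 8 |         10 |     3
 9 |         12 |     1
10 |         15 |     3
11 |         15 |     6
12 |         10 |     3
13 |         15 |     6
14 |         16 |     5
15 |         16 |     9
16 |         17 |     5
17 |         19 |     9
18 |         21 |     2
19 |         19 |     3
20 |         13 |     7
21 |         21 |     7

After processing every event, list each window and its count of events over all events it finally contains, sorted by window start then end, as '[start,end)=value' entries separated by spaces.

[0,2)=1 [2,5)=3 [5,8)=2 [8,12)=3 [12,14)=1 [15,19)=6 [19,21)=2 [21,23)=2

i=0 t=0 v=7: → [0,2); WM=−∞
i=1 t=2 v=9: → [2,4); WM=−∞
i=2 t=2 v=4: → [2,4); WM=−∞
i=3 t=5 v=4: → [5,7); WM=4
i=4 t=9 v=4: → [9,11); WM=4
i=5 t=3 v=5: → [2,5); WM=4
i=6 t=6 v=3: → [5,8); WM=4
i=7 t=8 v=1: → [8,11); WM=8
i=8 t=10 v=3: → [8,12); WM=8
i=9 t=12 v=1: → [12,14); WM=8
i=10 t=15 v=3: → [15,17); WM=8
i=11 t=15 v=6: → [15,17); WM=14
i=12 t=10 v=3: DROP (t<14-1); WM=14
i=13 t=15 v=6: → [15,17); WM=14
i=14 t=16 v=5: → [15,18); WM=14
i=15 t=16 v=9: → [15,18); WM=15
i=16 t=17 v=5: → [15,19); WM=15
i=17 t=19 v=9: → [19,21); WM=15
i=18 t=21 v=2: → [21,23); WM=15
i=19 t=19 v=3: → [19,21); WM=20
i=20 t=13 v=7: DROP (t<20-1); WM=20
i=21 t=21 v=7: → [21,23); WM=20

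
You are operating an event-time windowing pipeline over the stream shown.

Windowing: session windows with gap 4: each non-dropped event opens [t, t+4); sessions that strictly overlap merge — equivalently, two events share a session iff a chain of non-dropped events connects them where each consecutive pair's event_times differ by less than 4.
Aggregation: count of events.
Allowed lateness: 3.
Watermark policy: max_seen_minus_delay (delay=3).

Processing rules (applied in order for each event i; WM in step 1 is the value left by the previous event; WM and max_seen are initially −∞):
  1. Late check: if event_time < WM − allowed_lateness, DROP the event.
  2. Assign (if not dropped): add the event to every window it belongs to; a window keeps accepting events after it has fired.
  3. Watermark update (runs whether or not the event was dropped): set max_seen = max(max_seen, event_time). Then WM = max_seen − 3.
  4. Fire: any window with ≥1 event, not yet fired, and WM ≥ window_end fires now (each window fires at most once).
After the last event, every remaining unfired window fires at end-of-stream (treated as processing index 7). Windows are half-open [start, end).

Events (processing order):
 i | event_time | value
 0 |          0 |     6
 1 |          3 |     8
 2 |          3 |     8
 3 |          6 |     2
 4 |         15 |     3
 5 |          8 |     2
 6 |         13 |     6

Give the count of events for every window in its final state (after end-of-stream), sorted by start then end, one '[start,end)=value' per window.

[0,10)=4 [13,19)=2

i=0 t=0 v=6: → [0,4); WM=-3
i=1 t=3 v=8: → [0,7); WM=0
i=2 t=3 v=8: → [0,7); WM=0
i=3 t=6 v=2: → [0,10); WM=3
i=4 t=15 v=3: → [15,19); WM=12
i=5 t=8 v=2: DROP (t<12-3); WM=12
i=6 t=13 v=6: → [13,19); WM=12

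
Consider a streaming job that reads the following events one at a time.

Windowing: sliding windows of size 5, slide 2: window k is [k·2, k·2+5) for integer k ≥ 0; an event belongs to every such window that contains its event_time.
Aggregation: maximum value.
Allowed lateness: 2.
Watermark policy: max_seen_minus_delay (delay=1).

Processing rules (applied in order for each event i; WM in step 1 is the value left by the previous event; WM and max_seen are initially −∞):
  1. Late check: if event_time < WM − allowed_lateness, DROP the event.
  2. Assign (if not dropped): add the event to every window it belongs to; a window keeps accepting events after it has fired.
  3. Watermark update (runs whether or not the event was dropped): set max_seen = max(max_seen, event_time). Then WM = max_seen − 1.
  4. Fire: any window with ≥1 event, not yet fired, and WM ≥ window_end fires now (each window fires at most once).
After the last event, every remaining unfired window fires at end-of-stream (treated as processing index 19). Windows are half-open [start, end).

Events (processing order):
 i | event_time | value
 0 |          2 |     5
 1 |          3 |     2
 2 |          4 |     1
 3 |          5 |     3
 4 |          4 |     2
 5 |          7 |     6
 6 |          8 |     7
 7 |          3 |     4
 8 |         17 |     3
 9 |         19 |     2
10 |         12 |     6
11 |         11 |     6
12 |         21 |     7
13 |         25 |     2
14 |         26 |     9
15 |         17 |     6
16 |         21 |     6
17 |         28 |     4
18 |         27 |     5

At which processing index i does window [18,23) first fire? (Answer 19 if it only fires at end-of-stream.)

i=0 t=2 v=5: → [2,7),[0,5); WM=1
i=1 t=3 v=2: → [2,7),[0,5); WM=2
i=2 t=4 v=1: → [4,9),[2,7),[0,5); WM=3
i=3 t=5 v=3: → [4,9),[2,7); WM=4
i=4 t=4 v=2: → [4,9),[2,7),[0,5); WM=4
i=5 t=7 v=6: → [6,11),[4,9); WM=6; [0,5) fires=5
i=6 t=8 v=7: → [8,13),[6,11),[4,9); WM=7; [2,7) fires=5
i=7 t=3 v=4: DROP (t<7-2); WM=7
i=8 t=17 v=3: → [16,21),[14,19); WM=16; [4,9) fires=7 [6,11) fires=7 [8,13) fires=7
i=9 t=19 v=2: → [18,23),[16,21); WM=18
i=10 t=12 v=6: DROP (t<18-2); WM=18
i=11 t=11 v=6: DROP (t<18-2); WM=18
i=12 t=21 v=7: → [20,25),[18,23); WM=20; [14,19) fires=3
i=13 t=25 v=2: → [24,29),[22,27); WM=24; [16,21) fires=3 [18,23) fires=7
i=14 t=26 v=9: → [26,31),[24,29),[22,27); WM=25; [20,25) fires=7
i=15 t=17 v=6: DROP (t<25-2); WM=25
i=16 t=21 v=6: DROP (t<25-2); WM=25
i=17 t=28 v=4: → [28,33),[26,31),[24,29); WM=27; [22,27) fires=9
i=18 t=27 v=5: → [26,31),[24,29); WM=27

13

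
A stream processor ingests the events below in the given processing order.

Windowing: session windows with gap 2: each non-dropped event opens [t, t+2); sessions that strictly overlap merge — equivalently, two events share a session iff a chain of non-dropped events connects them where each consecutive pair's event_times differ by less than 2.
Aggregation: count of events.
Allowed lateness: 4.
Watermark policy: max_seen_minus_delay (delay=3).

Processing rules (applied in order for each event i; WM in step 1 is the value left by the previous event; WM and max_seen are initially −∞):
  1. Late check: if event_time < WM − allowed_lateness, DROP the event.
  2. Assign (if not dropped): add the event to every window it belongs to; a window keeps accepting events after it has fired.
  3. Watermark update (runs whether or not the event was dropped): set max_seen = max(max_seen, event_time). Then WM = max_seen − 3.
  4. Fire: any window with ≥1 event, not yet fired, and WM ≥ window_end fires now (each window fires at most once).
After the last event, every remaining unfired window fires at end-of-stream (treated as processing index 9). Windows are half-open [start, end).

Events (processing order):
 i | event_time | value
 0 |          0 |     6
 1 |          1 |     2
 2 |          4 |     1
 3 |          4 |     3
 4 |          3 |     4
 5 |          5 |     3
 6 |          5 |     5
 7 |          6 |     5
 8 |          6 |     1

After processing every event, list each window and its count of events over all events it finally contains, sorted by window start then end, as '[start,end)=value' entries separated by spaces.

[0,3)=2 [3,8)=7

i=0 t=0 v=6: → [0,2); WM=-3
i=1 t=1 v=2: → [0,3); WM=-2
i=2 t=4 v=1: → [4,6); WM=1
i=3 t=4 v=3: → [4,6); WM=1
i=4 t=3 v=4: → [3,6); WM=1
i=5 t=5 v=3: → [3,7); WM=2
i=6 t=5 v=5: → [3,7); WM=2
i=7 t=6 v=5: → [3,8); WM=3
i=8 t=6 v=1: → [3,8); WM=3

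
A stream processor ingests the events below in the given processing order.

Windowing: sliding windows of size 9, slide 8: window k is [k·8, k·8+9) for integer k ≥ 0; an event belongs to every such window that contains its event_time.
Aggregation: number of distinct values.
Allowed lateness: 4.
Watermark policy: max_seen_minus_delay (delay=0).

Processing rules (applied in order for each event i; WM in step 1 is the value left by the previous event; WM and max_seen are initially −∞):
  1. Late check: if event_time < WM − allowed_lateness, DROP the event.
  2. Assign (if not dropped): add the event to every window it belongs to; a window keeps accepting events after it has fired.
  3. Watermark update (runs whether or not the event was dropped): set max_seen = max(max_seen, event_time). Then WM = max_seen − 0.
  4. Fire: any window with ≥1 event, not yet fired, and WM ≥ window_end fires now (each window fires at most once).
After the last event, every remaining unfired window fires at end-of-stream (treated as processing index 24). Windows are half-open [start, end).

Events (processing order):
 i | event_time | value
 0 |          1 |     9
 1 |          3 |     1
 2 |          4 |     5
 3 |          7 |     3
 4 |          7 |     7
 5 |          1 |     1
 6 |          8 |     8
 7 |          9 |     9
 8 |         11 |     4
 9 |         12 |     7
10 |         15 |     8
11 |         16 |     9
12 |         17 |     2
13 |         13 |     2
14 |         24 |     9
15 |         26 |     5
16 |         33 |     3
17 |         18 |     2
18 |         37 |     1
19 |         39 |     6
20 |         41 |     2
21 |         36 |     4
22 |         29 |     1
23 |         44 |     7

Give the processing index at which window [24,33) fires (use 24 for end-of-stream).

i=0 t=1 v=9: → [0,9); WM=1
i=1 t=3 v=1: → [0,9); WM=3
i=2 t=4 v=5: → [0,9); WM=4
i=3 t=7 v=3: → [0,9); WM=7
i=4 t=7 v=7: → [0,9); WM=7
i=5 t=1 v=1: DROP (t<7-4); WM=7
i=6 t=8 v=8: → [8,17),[0,9); WM=8
i=7 t=9 v=9: → [8,17); WM=9; [0,9) fires=6
i=8 t=11 v=4: → [8,17); WM=11
i=9 t=12 v=7: → [8,17); WM=12
i=10 t=15 v=8: → [8,17); WM=15
i=11 t=16 v=9: → [16,25),[8,17); WM=16
i=12 t=17 v=2: → [16,25); WM=17; [8,17) fires=4
i=13 t=13 v=2: → [8,17); WM=17
i=14 t=24 v=9: → [24,33),[16,25); WM=24
i=15 t=26 v=5: → [24,33); WM=26; [16,25) fires=2
i=16 t=33 v=3: → [32,41); WM=33; [24,33) fires=2
i=17 t=18 v=2: DROP (t<33-4); WM=33
i=18 t=37 v=1: → [32,41); WM=37
i=19 t=39 v=6: → [32,41); WM=39
i=20 t=41 v=2: → [40,49); WM=41; [32,41) fires=3
i=21 t=36 v=4: DROP (t<41-4); WM=41
i=22 t=29 v=1: DROP (t<41-4); WM=41
i=23 t=44 v=7: → [40,49); WM=44

16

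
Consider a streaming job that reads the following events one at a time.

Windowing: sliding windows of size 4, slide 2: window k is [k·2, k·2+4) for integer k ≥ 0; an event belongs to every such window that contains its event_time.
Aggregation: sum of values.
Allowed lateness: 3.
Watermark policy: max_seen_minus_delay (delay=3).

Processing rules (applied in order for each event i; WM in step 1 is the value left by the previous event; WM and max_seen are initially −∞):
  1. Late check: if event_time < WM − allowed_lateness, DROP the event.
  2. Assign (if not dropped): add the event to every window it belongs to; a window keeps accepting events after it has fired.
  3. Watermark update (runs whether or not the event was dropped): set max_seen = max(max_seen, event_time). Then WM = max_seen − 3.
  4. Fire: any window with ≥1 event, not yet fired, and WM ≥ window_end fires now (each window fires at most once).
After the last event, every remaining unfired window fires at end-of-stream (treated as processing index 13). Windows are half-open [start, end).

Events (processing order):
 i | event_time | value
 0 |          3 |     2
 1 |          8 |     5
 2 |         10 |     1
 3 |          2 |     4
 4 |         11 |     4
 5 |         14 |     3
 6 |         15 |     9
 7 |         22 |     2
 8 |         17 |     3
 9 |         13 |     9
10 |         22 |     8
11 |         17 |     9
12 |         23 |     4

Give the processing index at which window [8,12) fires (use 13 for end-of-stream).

i=0 t=3 v=2: → [2,6),[0,4); WM=0
i=1 t=8 v=5: → [8,12),[6,10); WM=5; [0,4) fires=2
i=2 t=10 v=1: → [10,14),[8,12); WM=7; [2,6) fires=2
i=3 t=2 v=4: DROP (t<7-3); WM=7
i=4 t=11 v=4: → [10,14),[8,12); WM=8
i=5 t=14 v=3: → [14,18),[12,16); WM=11; [6,10) fires=5
i=6 t=15 v=9: → [14,18),[12,16); WM=12; [8,12) fires=10
i=7 t=22 v=2: → [22,26),[20,24); WM=19; [10,14) fires=5 [12,16) fires=12 [14,18) fires=12
i=8 t=17 v=3: → [16,20),[14,18); WM=19
i=9 t=13 v=9: DROP (t<19-3); WM=19
i=10 t=22 v=8: → [22,26),[20,24); WM=19
i=11 t=17 v=9: → [16,20),[14,18); WM=19
i=12 t=23 v=4: → [22,26),[20,24); WM=20; [16,20) fires=12

6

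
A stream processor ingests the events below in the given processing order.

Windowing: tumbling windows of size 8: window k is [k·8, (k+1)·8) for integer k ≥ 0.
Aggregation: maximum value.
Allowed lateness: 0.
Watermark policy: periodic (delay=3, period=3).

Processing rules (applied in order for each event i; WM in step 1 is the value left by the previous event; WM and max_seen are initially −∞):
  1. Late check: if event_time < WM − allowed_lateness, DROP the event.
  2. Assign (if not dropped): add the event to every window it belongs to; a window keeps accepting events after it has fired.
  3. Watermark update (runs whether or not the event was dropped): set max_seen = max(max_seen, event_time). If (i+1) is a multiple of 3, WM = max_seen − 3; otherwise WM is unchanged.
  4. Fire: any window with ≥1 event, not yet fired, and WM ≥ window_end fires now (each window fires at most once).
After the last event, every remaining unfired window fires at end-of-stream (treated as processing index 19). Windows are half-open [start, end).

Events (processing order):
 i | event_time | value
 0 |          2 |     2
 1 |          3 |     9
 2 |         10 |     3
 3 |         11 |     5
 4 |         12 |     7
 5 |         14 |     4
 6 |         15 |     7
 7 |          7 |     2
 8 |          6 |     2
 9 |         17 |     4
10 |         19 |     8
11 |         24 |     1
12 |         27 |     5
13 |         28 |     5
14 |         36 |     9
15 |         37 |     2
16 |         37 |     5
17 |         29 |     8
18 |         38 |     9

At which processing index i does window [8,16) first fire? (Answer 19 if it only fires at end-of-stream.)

i=0 t=2 v=2: → [0,8); WM=−∞
i=1 t=3 v=9: → [0,8); WM=−∞
i=2 t=10 v=3: → [8,16); WM=7
i=3 t=11 v=5: → [8,16); WM=7
i=4 t=12 v=7: → [8,16); WM=7
i=5 t=14 v=4: → [8,16); WM=11; [0,8) fires=9
i=6 t=15 v=7: → [8,16); WM=11
i=7 t=7 v=2: DROP (t<11-0); WM=11
i=8 t=6 v=2: DROP (t<11-0); WM=12
i=9 t=17 v=4: → [16,24); WM=12
i=10 t=19 v=8: → [16,24); WM=12
i=11 t=24 v=1: → [24,32); WM=21; [8,16) fires=7
i=12 t=27 v=5: → [24,32); WM=21
i=13 t=28 v=5: → [24,32); WM=21
i=14 t=36 v=9: → [32,40); WM=33; [16,24) fires=8 [24,32) fires=5
i=15 t=37 v=2: → [32,40); WM=33
i=16 t=37 v=5: → [32,40); WM=33
i=17 t=29 v=8: DROP (t<33-0); WM=34
i=18 t=38 v=9: → [32,40); WM=34

11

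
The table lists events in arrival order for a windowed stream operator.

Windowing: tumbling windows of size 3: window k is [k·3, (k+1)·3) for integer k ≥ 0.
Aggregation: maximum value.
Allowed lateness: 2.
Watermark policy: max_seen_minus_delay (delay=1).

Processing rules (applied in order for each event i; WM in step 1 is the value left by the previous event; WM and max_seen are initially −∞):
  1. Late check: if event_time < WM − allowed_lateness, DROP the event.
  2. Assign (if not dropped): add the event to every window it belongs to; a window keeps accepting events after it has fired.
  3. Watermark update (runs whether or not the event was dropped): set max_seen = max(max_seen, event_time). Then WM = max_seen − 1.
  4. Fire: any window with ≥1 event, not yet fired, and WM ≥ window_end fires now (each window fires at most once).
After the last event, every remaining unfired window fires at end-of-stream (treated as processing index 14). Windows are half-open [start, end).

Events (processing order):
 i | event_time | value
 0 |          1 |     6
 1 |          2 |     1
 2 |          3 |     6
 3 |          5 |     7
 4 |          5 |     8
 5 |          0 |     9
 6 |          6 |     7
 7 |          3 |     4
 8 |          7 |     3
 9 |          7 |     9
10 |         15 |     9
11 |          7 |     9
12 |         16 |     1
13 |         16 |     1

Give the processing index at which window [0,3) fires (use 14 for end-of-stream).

i=0 t=1 v=6: → [0,3); WM=0
i=1 t=2 v=1: → [0,3); WM=1
i=2 t=3 v=6: → [3,6); WM=2
i=3 t=5 v=7: → [3,6); WM=4; [0,3) fires=6
i=4 t=5 v=8: → [3,6); WM=4
i=5 t=0 v=9: DROP (t<4-2); WM=4
i=6 t=6 v=7: → [6,9); WM=5
i=7 t=3 v=4: → [3,6); WM=5
i=8 t=7 v=3: → [6,9); WM=6; [3,6) fires=8
i=9 t=7 v=9: → [6,9); WM=6
i=10 t=15 v=9: → [15,18); WM=14; [6,9) fires=9
i=11 t=7 v=9: DROP (t<14-2); WM=14
i=12 t=16 v=1: → [15,18); WM=15
i=13 t=16 v=1: → [15,18); WM=15

3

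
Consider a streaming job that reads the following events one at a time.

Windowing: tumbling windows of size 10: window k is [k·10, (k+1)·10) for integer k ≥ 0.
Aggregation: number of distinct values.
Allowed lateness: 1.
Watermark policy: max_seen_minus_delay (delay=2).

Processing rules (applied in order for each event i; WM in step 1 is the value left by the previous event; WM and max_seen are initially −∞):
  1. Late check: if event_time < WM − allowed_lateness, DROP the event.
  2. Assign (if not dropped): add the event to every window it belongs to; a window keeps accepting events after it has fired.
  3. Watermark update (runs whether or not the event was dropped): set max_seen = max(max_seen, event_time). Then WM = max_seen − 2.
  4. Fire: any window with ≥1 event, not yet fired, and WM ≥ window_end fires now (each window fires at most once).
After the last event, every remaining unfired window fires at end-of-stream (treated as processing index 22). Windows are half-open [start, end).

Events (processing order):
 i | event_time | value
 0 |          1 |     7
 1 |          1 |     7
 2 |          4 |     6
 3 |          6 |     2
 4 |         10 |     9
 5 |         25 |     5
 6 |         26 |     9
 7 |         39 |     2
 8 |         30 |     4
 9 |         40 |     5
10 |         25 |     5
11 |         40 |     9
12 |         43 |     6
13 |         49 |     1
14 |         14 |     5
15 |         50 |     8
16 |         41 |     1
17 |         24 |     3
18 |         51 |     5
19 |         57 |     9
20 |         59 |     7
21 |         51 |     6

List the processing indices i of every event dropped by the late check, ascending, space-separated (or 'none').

i=0 t=1 v=7: → [0,10); WM=-1
i=1 t=1 v=7: → [0,10); WM=-1
i=2 t=4 v=6: → [0,10); WM=2
i=3 t=6 v=2: → [0,10); WM=4
i=4 t=10 v=9: → [10,20); WM=8
i=5 t=25 v=5: → [20,30); WM=23; [0,10) fires=3 [10,20) fires=1
i=6 t=26 v=9: → [20,30); WM=24
i=7 t=39 v=2: → [30,40); WM=37; [20,30) fires=2
i=8 t=30 v=4: DROP (t<37-1); WM=37
i=9 t=40 v=5: → [40,50); WM=38
i=10 t=25 v=5: DROP (t<38-1); WM=38
i=11 t=40 v=9: → [40,50); WM=38
i=12 t=43 v=6: → [40,50); WM=41; [30,40) fires=1
i=13 t=49 v=1: → [40,50); WM=47
i=14 t=14 v=5: DROP (t<47-1); WM=47
i=15 t=50 v=8: → [50,60); WM=48
i=16 t=41 v=1: DROP (t<48-1); WM=48
i=17 t=24 v=3: DROP (t<48-1); WM=48
i=18 t=51 v=5: → [50,60); WM=49
i=19 t=57 v=9: → [50,60); WM=55; [40,50) fires=4
i=20 t=59 v=7: → [50,60); WM=57
i=21 t=51 v=6: DROP (t<57-1); WM=57

8 10 14 16 17 21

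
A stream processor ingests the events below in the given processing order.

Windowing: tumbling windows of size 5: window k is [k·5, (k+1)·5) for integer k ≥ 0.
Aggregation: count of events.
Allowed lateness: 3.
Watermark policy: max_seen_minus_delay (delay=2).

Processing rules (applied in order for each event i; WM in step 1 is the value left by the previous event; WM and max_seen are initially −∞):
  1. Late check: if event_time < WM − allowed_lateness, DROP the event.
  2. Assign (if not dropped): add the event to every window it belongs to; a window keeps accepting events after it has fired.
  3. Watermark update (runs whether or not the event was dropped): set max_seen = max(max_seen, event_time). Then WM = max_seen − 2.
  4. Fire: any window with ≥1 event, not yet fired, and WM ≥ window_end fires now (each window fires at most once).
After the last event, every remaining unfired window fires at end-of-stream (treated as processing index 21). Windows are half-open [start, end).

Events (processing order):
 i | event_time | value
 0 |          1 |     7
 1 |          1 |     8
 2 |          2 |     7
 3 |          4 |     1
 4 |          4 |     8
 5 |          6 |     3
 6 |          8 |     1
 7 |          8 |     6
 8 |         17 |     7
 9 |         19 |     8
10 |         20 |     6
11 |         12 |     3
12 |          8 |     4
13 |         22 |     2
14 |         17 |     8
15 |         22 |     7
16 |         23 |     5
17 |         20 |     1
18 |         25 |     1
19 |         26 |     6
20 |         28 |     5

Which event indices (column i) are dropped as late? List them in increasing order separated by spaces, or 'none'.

11 12

i=0 t=1 v=7: → [0,5); WM=-1
i=1 t=1 v=8: → [0,5); WM=-1
i=2 t=2 v=7: → [0,5); WM=0
i=3 t=4 v=1: → [0,5); WM=2
i=4 t=4 v=8: → [0,5); WM=2
i=5 t=6 v=3: → [5,10); WM=4
i=6 t=8 v=1: → [5,10); WM=6; [0,5) fires=5
i=7 t=8 v=6: → [5,10); WM=6
i=8 t=17 v=7: → [15,20); WM=15; [5,10) fires=3
i=9 t=19 v=8: → [15,20); WM=17
i=10 t=20 v=6: → [20,25); WM=18
i=11 t=12 v=3: DROP (t<18-3); WM=18
i=12 t=8 v=4: DROP (t<18-3); WM=18
i=13 t=22 v=2: → [20,25); WM=20; [15,20) fires=2
i=14 t=17 v=8: → [15,20); WM=20
i=15 t=22 v=7: → [20,25); WM=20
i=16 t=23 v=5: → [20,25); WM=21
i=17 t=20 v=1: → [20,25); WM=21
i=18 t=25 v=1: → [25,30); WM=23
i=19 t=26 v=6: → [25,30); WM=24
i=20 t=28 v=5: → [25,30); WM=26; [20,25) fires=5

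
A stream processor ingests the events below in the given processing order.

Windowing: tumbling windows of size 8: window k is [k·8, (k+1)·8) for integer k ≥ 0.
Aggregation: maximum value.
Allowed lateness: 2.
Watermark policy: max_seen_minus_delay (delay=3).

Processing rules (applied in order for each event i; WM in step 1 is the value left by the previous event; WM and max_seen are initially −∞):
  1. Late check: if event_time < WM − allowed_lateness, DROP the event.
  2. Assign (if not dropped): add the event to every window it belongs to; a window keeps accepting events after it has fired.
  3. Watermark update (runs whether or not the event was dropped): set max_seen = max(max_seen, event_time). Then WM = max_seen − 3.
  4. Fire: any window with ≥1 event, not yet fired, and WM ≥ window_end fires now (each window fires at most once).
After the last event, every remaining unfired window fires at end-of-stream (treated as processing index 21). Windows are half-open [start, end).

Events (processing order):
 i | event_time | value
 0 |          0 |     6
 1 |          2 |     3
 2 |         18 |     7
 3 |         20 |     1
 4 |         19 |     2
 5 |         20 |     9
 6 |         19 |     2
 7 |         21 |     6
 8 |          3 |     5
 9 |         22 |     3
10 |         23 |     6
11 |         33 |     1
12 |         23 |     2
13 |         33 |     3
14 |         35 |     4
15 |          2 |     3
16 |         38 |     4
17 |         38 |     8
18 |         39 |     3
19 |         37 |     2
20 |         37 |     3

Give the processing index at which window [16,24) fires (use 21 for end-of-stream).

11

i=0 t=0 v=6: → [0,8); WM=-3
i=1 t=2 v=3: → [0,8); WM=-1
i=2 t=18 v=7: → [16,24); WM=15; [0,8) fires=6
i=3 t=20 v=1: → [16,24); WM=17
i=4 t=19 v=2: → [16,24); WM=17
i=5 t=20 v=9: → [16,24); WM=17
i=6 t=19 v=2: → [16,24); WM=17
i=7 t=21 v=6: → [16,24); WM=18
i=8 t=3 v=5: DROP (t<18-2); WM=18
i=9 t=22 v=3: → [16,24); WM=19
i=10 t=23 v=6: → [16,24); WM=20
i=11 t=33 v=1: → [32,40); WM=30; [16,24) fires=9
i=12 t=23 v=2: DROP (t<30-2); WM=30
i=13 t=33 v=3: → [32,40); WM=30
i=14 t=35 v=4: → [32,40); WM=32
i=15 t=2 v=3: DROP (t<32-2); WM=32
i=16 t=38 v=4: → [32,40); WM=35
i=17 t=38 v=8: → [32,40); WM=35
i=18 t=39 v=3: → [32,40); WM=36
i=19 t=37 v=2: → [32,40); WM=36
i=20 t=37 v=3: → [32,40); WM=36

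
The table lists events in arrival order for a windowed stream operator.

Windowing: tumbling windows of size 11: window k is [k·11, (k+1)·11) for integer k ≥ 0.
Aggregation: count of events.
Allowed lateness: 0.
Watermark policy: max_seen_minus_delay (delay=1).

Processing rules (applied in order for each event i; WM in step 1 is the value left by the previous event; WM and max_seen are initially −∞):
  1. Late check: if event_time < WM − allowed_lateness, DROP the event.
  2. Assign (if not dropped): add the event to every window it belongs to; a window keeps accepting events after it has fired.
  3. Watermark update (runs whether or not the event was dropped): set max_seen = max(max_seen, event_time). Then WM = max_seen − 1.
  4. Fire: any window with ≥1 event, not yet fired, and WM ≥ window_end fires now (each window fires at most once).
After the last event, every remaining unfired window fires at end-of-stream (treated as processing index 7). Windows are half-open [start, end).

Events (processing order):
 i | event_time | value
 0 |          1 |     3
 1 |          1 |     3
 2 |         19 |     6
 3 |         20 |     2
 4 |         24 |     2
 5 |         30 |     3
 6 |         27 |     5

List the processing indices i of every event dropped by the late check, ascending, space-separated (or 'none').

i=0 t=1 v=3: → [0,11); WM=0
i=1 t=1 v=3: → [0,11); WM=0
i=2 t=19 v=6: → [11,22); WM=18; [0,11) fires=2
i=3 t=20 v=2: → [11,22); WM=19
i=4 t=24 v=2: → [22,33); WM=23; [11,22) fires=2
i=5 t=30 v=3: → [22,33); WM=29
i=6 t=27 v=5: DROP (t<29-0); WM=29

6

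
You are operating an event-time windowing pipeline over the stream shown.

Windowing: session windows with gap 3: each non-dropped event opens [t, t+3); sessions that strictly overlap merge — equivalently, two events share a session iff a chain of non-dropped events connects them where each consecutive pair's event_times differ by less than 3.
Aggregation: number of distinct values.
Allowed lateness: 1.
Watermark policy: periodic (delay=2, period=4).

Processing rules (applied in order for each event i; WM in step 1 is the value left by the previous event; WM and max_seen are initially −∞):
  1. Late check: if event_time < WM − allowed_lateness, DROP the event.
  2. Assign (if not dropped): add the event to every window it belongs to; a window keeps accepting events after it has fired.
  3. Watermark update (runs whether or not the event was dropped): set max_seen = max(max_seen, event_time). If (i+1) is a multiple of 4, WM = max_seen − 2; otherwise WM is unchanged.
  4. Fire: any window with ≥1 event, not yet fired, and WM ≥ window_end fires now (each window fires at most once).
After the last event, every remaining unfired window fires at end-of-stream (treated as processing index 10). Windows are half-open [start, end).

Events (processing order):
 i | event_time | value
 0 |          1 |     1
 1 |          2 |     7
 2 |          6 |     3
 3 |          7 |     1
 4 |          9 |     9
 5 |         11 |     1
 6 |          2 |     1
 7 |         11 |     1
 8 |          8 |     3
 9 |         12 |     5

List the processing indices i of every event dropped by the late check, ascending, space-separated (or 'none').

6

i=0 t=1 v=1: → [1,4); WM=−∞
i=1 t=2 v=7: → [1,5); WM=−∞
i=2 t=6 v=3: → [6,9); WM=−∞
i=3 t=7 v=1: → [6,10); WM=5
i=4 t=9 v=9: → [6,12); WM=5
i=5 t=11 v=1: → [6,14); WM=5
i=6 t=2 v=1: DROP (t<5-1); WM=5
i=7 t=11 v=1: → [6,14); WM=9
i=8 t=8 v=3: → [6,14); WM=9
i=9 t=12 v=5: → [6,15); WM=9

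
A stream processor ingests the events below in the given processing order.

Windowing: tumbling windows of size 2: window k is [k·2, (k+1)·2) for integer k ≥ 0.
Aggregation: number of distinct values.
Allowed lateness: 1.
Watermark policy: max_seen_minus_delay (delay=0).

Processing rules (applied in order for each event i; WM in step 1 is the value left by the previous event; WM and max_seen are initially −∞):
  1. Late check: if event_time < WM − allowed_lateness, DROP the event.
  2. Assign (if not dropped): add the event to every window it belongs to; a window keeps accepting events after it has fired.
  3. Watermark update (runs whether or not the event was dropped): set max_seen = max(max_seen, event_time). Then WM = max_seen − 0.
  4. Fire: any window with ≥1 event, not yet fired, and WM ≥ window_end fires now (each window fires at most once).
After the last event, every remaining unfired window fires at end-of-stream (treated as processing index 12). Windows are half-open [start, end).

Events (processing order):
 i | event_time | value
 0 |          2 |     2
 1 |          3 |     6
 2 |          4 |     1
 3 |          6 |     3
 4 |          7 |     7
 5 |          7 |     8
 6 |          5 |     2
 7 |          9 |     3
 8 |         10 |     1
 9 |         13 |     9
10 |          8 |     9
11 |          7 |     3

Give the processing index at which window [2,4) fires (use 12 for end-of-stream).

i=0 t=2 v=2: → [2,4); WM=2
i=1 t=3 v=6: → [2,4); WM=3
i=2 t=4 v=1: → [4,6); WM=4; [2,4) fires=2
i=3 t=6 v=3: → [6,8); WM=6; [4,6) fires=1
i=4 t=7 v=7: → [6,8); WM=7
i=5 t=7 v=8: → [6,8); WM=7
i=6 t=5 v=2: DROP (t<7-1); WM=7
i=7 t=9 v=3: → [8,10); WM=9; [6,8) fires=3
i=8 t=10 v=1: → [10,12); WM=10; [8,10) fires=1
i=9 t=13 v=9: → [12,14); WM=13; [10,12) fires=1
i=10 t=8 v=9: DROP (t<13-1); WM=13
i=11 t=7 v=3: DROP (t<13-1); WM=13

2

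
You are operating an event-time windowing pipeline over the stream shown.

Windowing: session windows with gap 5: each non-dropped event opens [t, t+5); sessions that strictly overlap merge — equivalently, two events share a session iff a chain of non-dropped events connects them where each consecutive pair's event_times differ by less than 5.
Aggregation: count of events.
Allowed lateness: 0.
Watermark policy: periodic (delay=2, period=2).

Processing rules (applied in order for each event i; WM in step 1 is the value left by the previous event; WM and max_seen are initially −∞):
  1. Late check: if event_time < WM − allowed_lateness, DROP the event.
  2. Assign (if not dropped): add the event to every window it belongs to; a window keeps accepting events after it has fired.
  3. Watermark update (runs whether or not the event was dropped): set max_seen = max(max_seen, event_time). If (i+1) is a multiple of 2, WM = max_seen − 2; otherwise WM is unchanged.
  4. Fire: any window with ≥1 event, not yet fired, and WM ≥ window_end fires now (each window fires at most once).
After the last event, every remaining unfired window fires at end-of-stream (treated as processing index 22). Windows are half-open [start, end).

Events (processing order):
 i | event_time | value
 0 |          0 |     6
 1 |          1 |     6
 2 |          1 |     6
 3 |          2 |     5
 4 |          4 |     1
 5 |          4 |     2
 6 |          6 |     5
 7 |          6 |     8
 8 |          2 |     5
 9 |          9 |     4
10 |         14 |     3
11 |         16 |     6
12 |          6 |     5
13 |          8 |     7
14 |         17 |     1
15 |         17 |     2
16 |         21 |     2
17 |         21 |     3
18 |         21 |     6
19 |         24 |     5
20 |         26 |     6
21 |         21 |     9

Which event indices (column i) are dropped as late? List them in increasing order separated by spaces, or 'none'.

8 12 13 21

i=0 t=0 v=6: → [0,5); WM=−∞
i=1 t=1 v=6: → [0,6); WM=-1
i=2 t=1 v=6: → [0,6); WM=-1
i=3 t=2 v=5: → [0,7); WM=0
i=4 t=4 v=1: → [0,9); WM=0
i=5 t=4 v=2: → [0,9); WM=2
i=6 t=6 v=5: → [0,11); WM=2
i=7 t=6 v=8: → [0,11); WM=4
i=8 t=2 v=5: DROP (t<4-0); WM=4
i=9 t=9 v=4: → [0,14); WM=7
i=10 t=14 v=3: → [14,19); WM=7
i=11 t=16 v=6: → [14,21); WM=14
i=12 t=6 v=5: DROP (t<14-0); WM=14
i=13 t=8 v=7: DROP (t<14-0); WM=14
i=14 t=17 v=1: → [14,22); WM=14
i=15 t=17 v=2: → [14,22); WM=15
i=16 t=21 v=2: → [14,26); WM=15
i=17 t=21 v=3: → [14,26); WM=19
i=18 t=21 v=6: → [14,26); WM=19
i=19 t=24 v=5: → [14,29); WM=22
i=20 t=26 v=6: → [14,31); WM=22
i=21 t=21 v=9: DROP (t<22-0); WM=24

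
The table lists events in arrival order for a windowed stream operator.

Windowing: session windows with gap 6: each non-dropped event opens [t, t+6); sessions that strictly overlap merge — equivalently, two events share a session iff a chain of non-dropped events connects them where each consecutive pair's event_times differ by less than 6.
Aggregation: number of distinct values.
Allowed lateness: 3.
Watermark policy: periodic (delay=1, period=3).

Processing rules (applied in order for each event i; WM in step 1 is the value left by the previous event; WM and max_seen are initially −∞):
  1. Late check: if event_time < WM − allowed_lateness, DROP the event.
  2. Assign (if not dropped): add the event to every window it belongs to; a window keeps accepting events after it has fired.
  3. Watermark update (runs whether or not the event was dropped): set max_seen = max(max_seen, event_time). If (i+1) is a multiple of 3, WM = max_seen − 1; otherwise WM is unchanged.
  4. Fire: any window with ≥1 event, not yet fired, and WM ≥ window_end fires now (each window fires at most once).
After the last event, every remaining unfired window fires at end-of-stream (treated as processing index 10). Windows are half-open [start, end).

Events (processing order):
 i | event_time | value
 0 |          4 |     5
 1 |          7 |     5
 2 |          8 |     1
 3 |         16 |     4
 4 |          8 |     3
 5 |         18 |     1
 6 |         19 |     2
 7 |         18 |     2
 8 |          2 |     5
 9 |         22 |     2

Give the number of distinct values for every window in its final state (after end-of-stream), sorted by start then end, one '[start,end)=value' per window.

i=0 t=4 v=5: → [4,10); WM=−∞
i=1 t=7 v=5: → [4,13); WM=−∞
i=2 t=8 v=1: → [4,14); WM=7
i=3 t=16 v=4: → [16,22); WM=7
i=4 t=8 v=3: → [4,14); WM=7
i=5 t=18 v=1: → [16,24); WM=17
i=6 t=19 v=2: → [16,25); WM=17
i=7 t=18 v=2: → [16,25); WM=17
i=8 t=2 v=5: DROP (t<17-3); WM=18
i=9 t=22 v=2: → [16,28); WM=18

[4,14)=3 [16,28)=3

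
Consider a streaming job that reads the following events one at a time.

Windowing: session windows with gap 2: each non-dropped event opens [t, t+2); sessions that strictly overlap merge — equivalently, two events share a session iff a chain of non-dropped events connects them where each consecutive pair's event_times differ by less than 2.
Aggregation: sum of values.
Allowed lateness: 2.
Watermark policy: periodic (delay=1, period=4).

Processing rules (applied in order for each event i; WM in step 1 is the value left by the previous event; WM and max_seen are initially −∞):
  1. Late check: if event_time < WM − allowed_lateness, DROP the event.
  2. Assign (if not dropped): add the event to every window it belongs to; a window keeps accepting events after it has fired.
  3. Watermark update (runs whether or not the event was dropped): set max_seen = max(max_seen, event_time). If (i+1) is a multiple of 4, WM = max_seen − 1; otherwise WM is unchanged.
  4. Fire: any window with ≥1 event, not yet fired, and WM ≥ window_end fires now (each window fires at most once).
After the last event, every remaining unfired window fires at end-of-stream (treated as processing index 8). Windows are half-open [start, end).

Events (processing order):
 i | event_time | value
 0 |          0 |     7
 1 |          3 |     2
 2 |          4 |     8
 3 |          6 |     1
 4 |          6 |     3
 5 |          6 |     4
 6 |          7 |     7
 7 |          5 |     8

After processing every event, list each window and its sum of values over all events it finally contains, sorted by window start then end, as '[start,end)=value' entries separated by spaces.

i=0 t=0 v=7: → [0,2); WM=−∞
i=1 t=3 v=2: → [3,5); WM=−∞
i=2 t=4 v=8: → [3,6); WM=−∞
i=3 t=6 v=1: → [6,8); WM=5
i=4 t=6 v=3: → [6,8); WM=5
i=5 t=6 v=4: → [6,8); WM=5
i=6 t=7 v=7: → [6,9); WM=5
i=7 t=5 v=8: → [3,9); WM=6

[0,2)=7 [3,9)=33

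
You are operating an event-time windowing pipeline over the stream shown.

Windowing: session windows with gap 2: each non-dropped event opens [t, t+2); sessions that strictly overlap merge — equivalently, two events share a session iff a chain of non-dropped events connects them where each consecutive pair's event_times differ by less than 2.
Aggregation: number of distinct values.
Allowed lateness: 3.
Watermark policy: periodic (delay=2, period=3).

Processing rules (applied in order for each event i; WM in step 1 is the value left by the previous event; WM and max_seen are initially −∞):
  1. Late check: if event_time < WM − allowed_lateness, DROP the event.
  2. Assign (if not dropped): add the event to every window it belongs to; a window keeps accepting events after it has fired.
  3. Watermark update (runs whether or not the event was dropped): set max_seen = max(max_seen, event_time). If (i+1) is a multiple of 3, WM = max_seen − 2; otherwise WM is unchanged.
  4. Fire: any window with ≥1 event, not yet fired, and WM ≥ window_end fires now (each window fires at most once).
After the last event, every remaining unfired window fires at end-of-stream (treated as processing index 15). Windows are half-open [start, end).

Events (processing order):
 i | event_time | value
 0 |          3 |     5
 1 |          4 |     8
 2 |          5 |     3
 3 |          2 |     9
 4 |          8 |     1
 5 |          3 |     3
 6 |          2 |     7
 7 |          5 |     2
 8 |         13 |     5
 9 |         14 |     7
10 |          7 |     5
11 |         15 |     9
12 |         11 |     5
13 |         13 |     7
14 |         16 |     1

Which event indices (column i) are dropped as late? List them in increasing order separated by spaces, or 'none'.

6 10

i=0 t=3 v=5: → [3,5); WM=−∞
i=1 t=4 v=8: → [3,6); WM=−∞
i=2 t=5 v=3: → [3,7); WM=3
i=3 t=2 v=9: → [2,7); WM=3
i=4 t=8 v=1: → [8,10); WM=3
i=5 t=3 v=3: → [2,7); WM=6
i=6 t=2 v=7: DROP (t<6-3); WM=6
i=7 t=5 v=2: → [2,7); WM=6
i=8 t=13 v=5: → [13,15); WM=11
i=9 t=14 v=7: → [13,16); WM=11
i=10 t=7 v=5: DROP (t<11-3); WM=11
i=11 t=15 v=9: → [13,17); WM=13
i=12 t=11 v=5: → [11,13); WM=13
i=13 t=13 v=7: → [13,17); WM=13
i=14 t=16 v=1: → [13,18); WM=14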